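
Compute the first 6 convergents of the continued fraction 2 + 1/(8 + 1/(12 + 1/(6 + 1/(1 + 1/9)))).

Using the convergent recurrence p_i = a_i*p_{i-1} + p_{i-2}, q_i = a_i*q_{i-1} + q_{i-2} with p_{-2}=0, p_{-1}=1, q_{-2}=1, q_{-1}=0:
  i=0: a_0=2, p_0 = 2*1 + 0 = 2, q_0 = 2*0 + 1 = 1.
  i=1: a_1=8, p_1 = 8*2 + 1 = 17, q_1 = 8*1 + 0 = 8.
  i=2: a_2=12, p_2 = 12*17 + 2 = 206, q_2 = 12*8 + 1 = 97.
  i=3: a_3=6, p_3 = 6*206 + 17 = 1253, q_3 = 6*97 + 8 = 590.
  i=4: a_4=1, p_4 = 1*1253 + 206 = 1459, q_4 = 1*590 + 97 = 687.
  i=5: a_5=9, p_5 = 9*1459 + 1253 = 14384, q_5 = 9*687 + 590 = 6773.

2/1, 17/8, 206/97, 1253/590, 1459/687, 14384/6773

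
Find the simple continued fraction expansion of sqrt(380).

[19; (2, 38)]

Write x_i = (sqrt(380) + m_i)/d_i with (m_0, d_0) = (0, 1). a_0 = floor(sqrt(380)) = 19, since 19^2 = 361 <= 380 < 400 = 20^2.
Iterate m_{i+1} = d_i*a_i - m_i, d_{i+1} = (380 - m_{i+1}^2)/d_i, a_{i+1} = floor((a_0 + m_{i+1})/d_{i+1}):
  m_1 = 1*19 - 0 = 19, d_1 = (380 - 19^2)/1 = 19/1 = 19, a_1 = floor((19 + 19)/19) = 2.
  m_2 = 19*2 - 19 = 19, d_2 = (380 - 19^2)/19 = 19/19 = 1, a_2 = floor((19 + 19)/1) = 38.
  m_3 = 1*38 - 19 = 19, d_3 = (380 - 19^2)/1 = 19/1 = 19: (m_3, d_3) = (m_1, d_1) = (19, 19), so from here the quotients repeat a_1, a_2; the period length is 2.
Hence the expansion of sqrt(380) is a_0 = 19 followed by the repeating block 2, 38 (period 2).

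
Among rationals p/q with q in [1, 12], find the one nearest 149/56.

Expand x = 149/56 as a continued fraction with the Euclidean algorithm:
  149 = 2*56 + 37, so a_0 = 2.
  56 = 1*37 + 19, so a_1 = 1.
  37 = 1*19 + 18, so a_2 = 1.
  19 = 1*18 + 1, so a_3 = 1.
  18 = 18*1 + 0, so a_4 = 18.
so x = [2; 1, 1, 1, 18].
Convergents (p_i = a_i*p_{i-1} + p_{i-2}, q_i = a_i*q_{i-1} + q_{i-2} with p_{-2}=0, p_{-1}=1, q_{-2}=1, q_{-1}=0), until the denominator exceeds 12:
  i=0: a_0=2, p_0 = 2*1 + 0 = 2, q_0 = 2*0 + 1 = 1.
  i=1: a_1=1, p_1 = 1*2 + 1 = 3, q_1 = 1*1 + 0 = 1.
  i=2: a_2=1, p_2 = 1*3 + 2 = 5, q_2 = 1*1 + 1 = 2.
  i=3: a_3=1, p_3 = 1*5 + 3 = 8, q_3 = 1*2 + 1 = 3.
  i=4: a_4=18, p_4 = 18*8 + 5 = 149, q_4 = 18*3 + 2 = 56.
q_4 = 56 > 12, so the last convergent with denominator <= 12 is p_3/q_3 = 8/3.
The closest fraction with denominator <= 12 is either p_3/q_3 or the intermediate fraction (k*p_3 + p_2)/(k*q_3 + q_2) with the largest k >= 1 whose denominator stays <= 12; these approach x as k grows, and every other convergent or intermediate fraction in range is farther away.
Largest k: floor((12 - q_2)/q_3) = floor((12 - 2)/3) = 3.
That gives (3*8 + 5)/(3*3 + 2) = 29/11.
Compare the errors: |x - 8/3| = |149*3 - 8*56|/(56*3) = 1/168, and |x - 29/11| = |149*11 - 29*56|/(56*11) = 15/616.
Cross-multiplying, 1*616 = 616 < 2520 = 15*168, so 1/168 is smaller: the convergent 8/3 is closer to x than 29/11.

8/3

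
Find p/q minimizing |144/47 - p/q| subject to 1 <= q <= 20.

49/16

Expand x = 144/47 as a continued fraction with the Euclidean algorithm:
  144 = 3*47 + 3, so a_0 = 3.
  47 = 15*3 + 2, so a_1 = 15.
  3 = 1*2 + 1, so a_2 = 1.
  2 = 2*1 + 0, so a_3 = 2.
so x = [3; 15, 1, 2].
Convergents (p_i = a_i*p_{i-1} + p_{i-2}, q_i = a_i*q_{i-1} + q_{i-2} with p_{-2}=0, p_{-1}=1, q_{-2}=1, q_{-1}=0), until the denominator exceeds 20:
  i=0: a_0=3, p_0 = 3*1 + 0 = 3, q_0 = 3*0 + 1 = 1.
  i=1: a_1=15, p_1 = 15*3 + 1 = 46, q_1 = 15*1 + 0 = 15.
  i=2: a_2=1, p_2 = 1*46 + 3 = 49, q_2 = 1*15 + 1 = 16.
  i=3: a_3=2, p_3 = 2*49 + 46 = 144, q_3 = 2*16 + 15 = 47.
q_3 = 47 > 20, so the last convergent with denominator <= 20 is p_2/q_2 = 49/16.
The closest fraction with denominator <= 20 is either p_2/q_2 or the intermediate fraction (k*p_2 + p_1)/(k*q_2 + q_1) with the largest k >= 1 whose denominator stays <= 20; these approach x as k grows, and every other convergent or intermediate fraction in range is farther away.
Largest k: floor((20 - q_1)/q_2) = floor((20 - 15)/16) = 0.
Since k = 0, no intermediate fraction beyond p_2/q_2 has denominator <= 20, so the convergent 49/16 is the closest (its error is |144*16 - 49*47|/(47*16) = 1/752).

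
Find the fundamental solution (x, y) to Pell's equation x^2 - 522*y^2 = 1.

(x, y) = (19603, 858)

First expand sqrt(522) as a continued fraction. With x_i = (sqrt(522) + m_i)/d_i and (m_0, d_0) = (0, 1): a_0 = floor(sqrt(522)) = 22, since 22^2 = 484 <= 522 < 529 = 23^2.
Iterate m_{i+1} = d_i*a_i - m_i, d_{i+1} = (522 - m_{i+1}^2)/d_i, a_{i+1} = floor((a_0 + m_{i+1})/d_{i+1}):
  m_1 = 1*22 - 0 = 22, d_1 = (522 - 22^2)/1 = 38/1 = 38, a_1 = floor((22 + 22)/38) = 1.
  m_2 = 38*1 - 22 = 16, d_2 = (522 - 16^2)/38 = 266/38 = 7, a_2 = floor((22 + 16)/7) = 5.
  m_3 = 7*5 - 16 = 19, d_3 = (522 - 19^2)/7 = 161/7 = 23, a_3 = floor((22 + 19)/23) = 1.
  m_4 = 23*1 - 19 = 4, d_4 = (522 - 4^2)/23 = 506/23 = 22, a_4 = floor((22 + 4)/22) = 1.
  m_5 = 22*1 - 4 = 18, d_5 = (522 - 18^2)/22 = 198/22 = 9, a_5 = floor((22 + 18)/9) = 4.
  m_6 = 9*4 - 18 = 18, d_6 = (522 - 18^2)/9 = 198/9 = 22, a_6 = floor((22 + 18)/22) = 1.
  m_7 = 22*1 - 18 = 4, d_7 = (522 - 4^2)/22 = 506/22 = 23, a_7 = floor((22 + 4)/23) = 1.
  m_8 = 23*1 - 4 = 19, d_8 = (522 - 19^2)/23 = 161/23 = 7, a_8 = floor((22 + 19)/7) = 5.
  m_9 = 7*5 - 19 = 16, d_9 = (522 - 16^2)/7 = 266/7 = 38, a_9 = floor((22 + 16)/38) = 1.
  m_10 = 38*1 - 16 = 22, d_10 = (522 - 22^2)/38 = 38/38 = 1, a_10 = floor((22 + 22)/1) = 44.
  m_11 = 1*44 - 22 = 22, d_11 = (522 - 22^2)/1 = 38/1 = 38: (m_11, d_11) = (m_1, d_1) = (22, 38), so from here the quotients repeat a_1, ..., a_10; the period length is 10.
So sqrt(522) = [22; (1, 5, 1, 1, 4, 1, 1, 5, 1, 44)] with period length k = 10.
k is even, so the fundamental solution of x^2 - 522y^2 = 1 is (p_{k-1}, q_{k-1}) = (p_9, q_9); compute convergents through index 9.
Convergents (p_i = a_i*p_{i-1} + p_{i-2}, q_i = a_i*q_{i-1} + q_{i-2} with p_{-2}=0, p_{-1}=1, q_{-2}=1, q_{-1}=0):
  i=0: a_0=22, p_0 = 22*1 + 0 = 22, q_0 = 22*0 + 1 = 1.
  i=1: a_1=1, p_1 = 1*22 + 1 = 23, q_1 = 1*1 + 0 = 1.
  i=2: a_2=5, p_2 = 5*23 + 22 = 137, q_2 = 5*1 + 1 = 6.
  i=3: a_3=1, p_3 = 1*137 + 23 = 160, q_3 = 1*6 + 1 = 7.
  i=4: a_4=1, p_4 = 1*160 + 137 = 297, q_4 = 1*7 + 6 = 13.
  i=5: a_5=4, p_5 = 4*297 + 160 = 1348, q_5 = 4*13 + 7 = 59.
  i=6: a_6=1, p_6 = 1*1348 + 297 = 1645, q_6 = 1*59 + 13 = 72.
  i=7: a_7=1, p_7 = 1*1645 + 1348 = 2993, q_7 = 1*72 + 59 = 131.
  i=8: a_8=5, p_8 = 5*2993 + 1645 = 16610, q_8 = 5*131 + 72 = 727.
  i=9: a_9=1, p_9 = 1*16610 + 2993 = 19603, q_9 = 1*727 + 131 = 858.
Check: 19603^2 - 522*858^2 = 384277609 - 384277608 = 1, so (x, y) = (19603, 858) solves the equation, and by the theorem it is the least positive solution.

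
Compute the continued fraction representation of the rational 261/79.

Run the Euclidean algorithm on 261 and 79; the successive quotients are the partial quotients a_0, a_1, ... (each step inverts the fractional part left over by the previous one):
  261 = 3*79 + 24, so a_0 = 3.
  79 = 3*24 + 7, so a_1 = 3.
  24 = 3*7 + 3, so a_2 = 3.
  7 = 2*3 + 1, so a_3 = 2.
  3 = 3*1 + 0, so a_4 = 3.
The remainder reaches 0 after 5 divisions, so the expansion has 5 partial quotients, read off in order.

[3; 3, 3, 2, 3]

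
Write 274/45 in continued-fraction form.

Run the Euclidean algorithm on 274 and 45; the successive quotients are the partial quotients a_0, a_1, ... (each step inverts the fractional part left over by the previous one):
  274 = 6*45 + 4, so a_0 = 6.
  45 = 11*4 + 1, so a_1 = 11.
  4 = 4*1 + 0, so a_2 = 4.
The remainder reaches 0 after 3 divisions, so the expansion has 3 partial quotients, read off in order.

[6; 11, 4]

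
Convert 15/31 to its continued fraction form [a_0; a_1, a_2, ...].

Run the Euclidean algorithm on 15 and 31; the successive quotients are the partial quotients a_0, a_1, ... (each step inverts the fractional part left over by the previous one):
  15 = 0*31 + 15, so a_0 = 0.
  31 = 2*15 + 1, so a_1 = 2.
  15 = 15*1 + 0, so a_2 = 15.
The remainder reaches 0 after 3 divisions, so the expansion has 3 partial quotients, read off in order.

[0; 2, 15]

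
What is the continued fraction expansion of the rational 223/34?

[6; 1, 1, 3, 1, 3]

Run the Euclidean algorithm on 223 and 34; the successive quotients are the partial quotients a_0, a_1, ... (each step inverts the fractional part left over by the previous one):
  223 = 6*34 + 19, so a_0 = 6.
  34 = 1*19 + 15, so a_1 = 1.
  19 = 1*15 + 4, so a_2 = 1.
  15 = 3*4 + 3, so a_3 = 3.
  4 = 1*3 + 1, so a_4 = 1.
  3 = 3*1 + 0, so a_5 = 3.
The remainder reaches 0 after 6 divisions, so the expansion has 6 partial quotients, read off in order.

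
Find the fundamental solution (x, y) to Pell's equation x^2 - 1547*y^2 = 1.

First expand sqrt(1547) as a continued fraction. With x_i = (sqrt(1547) + m_i)/d_i and (m_0, d_0) = (0, 1): a_0 = floor(sqrt(1547)) = 39, since 39^2 = 1521 <= 1547 < 1600 = 40^2.
Iterate m_{i+1} = d_i*a_i - m_i, d_{i+1} = (1547 - m_{i+1}^2)/d_i, a_{i+1} = floor((a_0 + m_{i+1})/d_{i+1}):
  m_1 = 1*39 - 0 = 39, d_1 = (1547 - 39^2)/1 = 26/1 = 26, a_1 = floor((39 + 39)/26) = 3.
  m_2 = 26*3 - 39 = 39, d_2 = (1547 - 39^2)/26 = 26/26 = 1, a_2 = floor((39 + 39)/1) = 78.
  m_3 = 1*78 - 39 = 39, d_3 = (1547 - 39^2)/1 = 26/1 = 26: (m_3, d_3) = (m_1, d_1) = (39, 26), so from here the quotients repeat a_1, a_2; the period length is 2.
So sqrt(1547) = [39; (3, 78)] with period length k = 2.
k is even, so the fundamental solution of x^2 - 1547y^2 = 1 is (p_{k-1}, q_{k-1}) = (p_1, q_1); compute convergents through index 1.
Convergents (p_i = a_i*p_{i-1} + p_{i-2}, q_i = a_i*q_{i-1} + q_{i-2} with p_{-2}=0, p_{-1}=1, q_{-2}=1, q_{-1}=0):
  i=0: a_0=39, p_0 = 39*1 + 0 = 39, q_0 = 39*0 + 1 = 1.
  i=1: a_1=3, p_1 = 3*39 + 1 = 118, q_1 = 3*1 + 0 = 3.
Check: 118^2 - 1547*3^2 = 13924 - 13923 = 1, so (x, y) = (118, 3) solves the equation, and by the theorem it is the least positive solution.

(x, y) = (118, 3)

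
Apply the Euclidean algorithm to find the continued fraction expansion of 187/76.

[2; 2, 5, 1, 5]

Run the Euclidean algorithm on 187 and 76; the successive quotients are the partial quotients a_0, a_1, ... (each step inverts the fractional part left over by the previous one):
  187 = 2*76 + 35, so a_0 = 2.
  76 = 2*35 + 6, so a_1 = 2.
  35 = 5*6 + 5, so a_2 = 5.
  6 = 1*5 + 1, so a_3 = 1.
  5 = 5*1 + 0, so a_4 = 5.
The remainder reaches 0 after 5 divisions, so the expansion has 5 partial quotients, read off in order.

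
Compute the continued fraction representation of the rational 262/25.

Run the Euclidean algorithm on 262 and 25; the successive quotients are the partial quotients a_0, a_1, ... (each step inverts the fractional part left over by the previous one):
  262 = 10*25 + 12, so a_0 = 10.
  25 = 2*12 + 1, so a_1 = 2.
  12 = 12*1 + 0, so a_2 = 12.
The remainder reaches 0 after 3 divisions, so the expansion has 3 partial quotients, read off in order.

[10; 2, 12]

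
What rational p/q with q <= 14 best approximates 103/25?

Expand x = 103/25 as a continued fraction with the Euclidean algorithm:
  103 = 4*25 + 3, so a_0 = 4.
  25 = 8*3 + 1, so a_1 = 8.
  3 = 3*1 + 0, so a_2 = 3.
so x = [4; 8, 3].
Convergents (p_i = a_i*p_{i-1} + p_{i-2}, q_i = a_i*q_{i-1} + q_{i-2} with p_{-2}=0, p_{-1}=1, q_{-2}=1, q_{-1}=0), until the denominator exceeds 14:
  i=0: a_0=4, p_0 = 4*1 + 0 = 4, q_0 = 4*0 + 1 = 1.
  i=1: a_1=8, p_1 = 8*4 + 1 = 33, q_1 = 8*1 + 0 = 8.
  i=2: a_2=3, p_2 = 3*33 + 4 = 103, q_2 = 3*8 + 1 = 25.
q_2 = 25 > 14, so the last convergent with denominator <= 14 is p_1/q_1 = 33/8.
The closest fraction with denominator <= 14 is either p_1/q_1 or the intermediate fraction (k*p_1 + p_0)/(k*q_1 + q_0) with the largest k >= 1 whose denominator stays <= 14; these approach x as k grows, and every other convergent or intermediate fraction in range is farther away.
Largest k: floor((14 - q_0)/q_1) = floor((14 - 1)/8) = 1.
That gives (1*33 + 4)/(1*8 + 1) = 37/9.
Compare the errors: |x - 33/8| = |103*8 - 33*25|/(25*8) = 1/200, and |x - 37/9| = |103*9 - 37*25|/(25*9) = 2/225.
Cross-multiplying, 1*225 = 225 < 400 = 2*200, so 1/200 is smaller: the convergent 33/8 is closer to x than 37/9.

33/8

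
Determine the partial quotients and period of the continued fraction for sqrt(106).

[10; (3, 2, 1, 1, 1, 1, 2, 3, 20)]

Write x_i = (sqrt(106) + m_i)/d_i with (m_0, d_0) = (0, 1). a_0 = floor(sqrt(106)) = 10, since 10^2 = 100 <= 106 < 121 = 11^2.
Iterate m_{i+1} = d_i*a_i - m_i, d_{i+1} = (106 - m_{i+1}^2)/d_i, a_{i+1} = floor((a_0 + m_{i+1})/d_{i+1}):
  m_1 = 1*10 - 0 = 10, d_1 = (106 - 10^2)/1 = 6/1 = 6, a_1 = floor((10 + 10)/6) = 3.
  m_2 = 6*3 - 10 = 8, d_2 = (106 - 8^2)/6 = 42/6 = 7, a_2 = floor((10 + 8)/7) = 2.
  m_3 = 7*2 - 8 = 6, d_3 = (106 - 6^2)/7 = 70/7 = 10, a_3 = floor((10 + 6)/10) = 1.
  m_4 = 10*1 - 6 = 4, d_4 = (106 - 4^2)/10 = 90/10 = 9, a_4 = floor((10 + 4)/9) = 1.
  m_5 = 9*1 - 4 = 5, d_5 = (106 - 5^2)/9 = 81/9 = 9, a_5 = floor((10 + 5)/9) = 1.
  m_6 = 9*1 - 5 = 4, d_6 = (106 - 4^2)/9 = 90/9 = 10, a_6 = floor((10 + 4)/10) = 1.
  m_7 = 10*1 - 4 = 6, d_7 = (106 - 6^2)/10 = 70/10 = 7, a_7 = floor((10 + 6)/7) = 2.
  m_8 = 7*2 - 6 = 8, d_8 = (106 - 8^2)/7 = 42/7 = 6, a_8 = floor((10 + 8)/6) = 3.
  m_9 = 6*3 - 8 = 10, d_9 = (106 - 10^2)/6 = 6/6 = 1, a_9 = floor((10 + 10)/1) = 20.
  m_10 = 1*20 - 10 = 10, d_10 = (106 - 10^2)/1 = 6/1 = 6: (m_10, d_10) = (m_1, d_1) = (10, 6), so from here the quotients repeat a_1, ..., a_9; the period length is 9.
Hence the expansion of sqrt(106) is a_0 = 10 followed by the repeating block 3, 2, 1, 1, 1, 1, 2, 3, 20 (period 9).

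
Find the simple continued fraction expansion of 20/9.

[2; 4, 2]

Run the Euclidean algorithm on 20 and 9; the successive quotients are the partial quotients a_0, a_1, ... (each step inverts the fractional part left over by the previous one):
  20 = 2*9 + 2, so a_0 = 2.
  9 = 4*2 + 1, so a_1 = 4.
  2 = 2*1 + 0, so a_2 = 2.
The remainder reaches 0 after 3 divisions, so the expansion has 3 partial quotients, read off in order.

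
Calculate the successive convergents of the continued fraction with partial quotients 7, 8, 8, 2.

Using the convergent recurrence p_i = a_i*p_{i-1} + p_{i-2}, q_i = a_i*q_{i-1} + q_{i-2} with p_{-2}=0, p_{-1}=1, q_{-2}=1, q_{-1}=0:
  i=0: a_0=7, p_0 = 7*1 + 0 = 7, q_0 = 7*0 + 1 = 1.
  i=1: a_1=8, p_1 = 8*7 + 1 = 57, q_1 = 8*1 + 0 = 8.
  i=2: a_2=8, p_2 = 8*57 + 7 = 463, q_2 = 8*8 + 1 = 65.
  i=3: a_3=2, p_3 = 2*463 + 57 = 983, q_3 = 2*65 + 8 = 138.

7/1, 57/8, 463/65, 983/138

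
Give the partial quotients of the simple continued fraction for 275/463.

Run the Euclidean algorithm on 275 and 463; the successive quotients are the partial quotients a_0, a_1, ... (each step inverts the fractional part left over by the previous one):
  275 = 0*463 + 275, so a_0 = 0.
  463 = 1*275 + 188, so a_1 = 1.
  275 = 1*188 + 87, so a_2 = 1.
  188 = 2*87 + 14, so a_3 = 2.
  87 = 6*14 + 3, so a_4 = 6.
  14 = 4*3 + 2, so a_5 = 4.
  3 = 1*2 + 1, so a_6 = 1.
  2 = 2*1 + 0, so a_7 = 2.
The remainder reaches 0 after 8 divisions, so the expansion has 8 partial quotients, read off in order.

[0; 1, 1, 2, 6, 4, 1, 2]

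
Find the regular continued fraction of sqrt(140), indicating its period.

[11; (1, 4, 1, 22)]

Write x_i = (sqrt(140) + m_i)/d_i with (m_0, d_0) = (0, 1). a_0 = floor(sqrt(140)) = 11, since 11^2 = 121 <= 140 < 144 = 12^2.
Iterate m_{i+1} = d_i*a_i - m_i, d_{i+1} = (140 - m_{i+1}^2)/d_i, a_{i+1} = floor((a_0 + m_{i+1})/d_{i+1}):
  m_1 = 1*11 - 0 = 11, d_1 = (140 - 11^2)/1 = 19/1 = 19, a_1 = floor((11 + 11)/19) = 1.
  m_2 = 19*1 - 11 = 8, d_2 = (140 - 8^2)/19 = 76/19 = 4, a_2 = floor((11 + 8)/4) = 4.
  m_3 = 4*4 - 8 = 8, d_3 = (140 - 8^2)/4 = 76/4 = 19, a_3 = floor((11 + 8)/19) = 1.
  m_4 = 19*1 - 8 = 11, d_4 = (140 - 11^2)/19 = 19/19 = 1, a_4 = floor((11 + 11)/1) = 22.
  m_5 = 1*22 - 11 = 11, d_5 = (140 - 11^2)/1 = 19/1 = 19: (m_5, d_5) = (m_1, d_1) = (11, 19), so from here the quotients repeat a_1, ..., a_4; the period length is 4.
Hence the expansion of sqrt(140) is a_0 = 11 followed by the repeating block 1, 4, 1, 22 (period 4).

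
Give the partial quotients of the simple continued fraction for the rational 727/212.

[3; 2, 3, 30]

Run the Euclidean algorithm on 727 and 212; the successive quotients are the partial quotients a_0, a_1, ... (each step inverts the fractional part left over by the previous one):
  727 = 3*212 + 91, so a_0 = 3.
  212 = 2*91 + 30, so a_1 = 2.
  91 = 3*30 + 1, so a_2 = 3.
  30 = 30*1 + 0, so a_3 = 30.
The remainder reaches 0 after 4 divisions, so the expansion has 4 partial quotients, read off in order.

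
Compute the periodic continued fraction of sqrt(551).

Write x_i = (sqrt(551) + m_i)/d_i with (m_0, d_0) = (0, 1). a_0 = floor(sqrt(551)) = 23, since 23^2 = 529 <= 551 < 576 = 24^2.
Iterate m_{i+1} = d_i*a_i - m_i, d_{i+1} = (551 - m_{i+1}^2)/d_i, a_{i+1} = floor((a_0 + m_{i+1})/d_{i+1}):
  m_1 = 1*23 - 0 = 23, d_1 = (551 - 23^2)/1 = 22/1 = 22, a_1 = floor((23 + 23)/22) = 2.
  m_2 = 22*2 - 23 = 21, d_2 = (551 - 21^2)/22 = 110/22 = 5, a_2 = floor((23 + 21)/5) = 8.
  m_3 = 5*8 - 21 = 19, d_3 = (551 - 19^2)/5 = 190/5 = 38, a_3 = floor((23 + 19)/38) = 1.
  m_4 = 38*1 - 19 = 19, d_4 = (551 - 19^2)/38 = 190/38 = 5, a_4 = floor((23 + 19)/5) = 8.
  m_5 = 5*8 - 19 = 21, d_5 = (551 - 21^2)/5 = 110/5 = 22, a_5 = floor((23 + 21)/22) = 2.
  m_6 = 22*2 - 21 = 23, d_6 = (551 - 23^2)/22 = 22/22 = 1, a_6 = floor((23 + 23)/1) = 46.
  m_7 = 1*46 - 23 = 23, d_7 = (551 - 23^2)/1 = 22/1 = 22: (m_7, d_7) = (m_1, d_1) = (23, 22), so from here the quotients repeat a_1, ..., a_6; the period length is 6.
Hence the expansion of sqrt(551) is a_0 = 23 followed by the repeating block 2, 8, 1, 8, 2, 46 (period 6).

[23; (2, 8, 1, 8, 2, 46)]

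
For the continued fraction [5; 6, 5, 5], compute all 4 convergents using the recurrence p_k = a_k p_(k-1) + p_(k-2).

Using the convergent recurrence p_i = a_i*p_{i-1} + p_{i-2}, q_i = a_i*q_{i-1} + q_{i-2} with p_{-2}=0, p_{-1}=1, q_{-2}=1, q_{-1}=0:
  i=0: a_0=5, p_0 = 5*1 + 0 = 5, q_0 = 5*0 + 1 = 1.
  i=1: a_1=6, p_1 = 6*5 + 1 = 31, q_1 = 6*1 + 0 = 6.
  i=2: a_2=5, p_2 = 5*31 + 5 = 160, q_2 = 5*6 + 1 = 31.
  i=3: a_3=5, p_3 = 5*160 + 31 = 831, q_3 = 5*31 + 6 = 161.

5/1, 31/6, 160/31, 831/161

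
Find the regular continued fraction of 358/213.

[1; 1, 2, 7, 1, 1, 4]

Run the Euclidean algorithm on 358 and 213; the successive quotients are the partial quotients a_0, a_1, ... (each step inverts the fractional part left over by the previous one):
  358 = 1*213 + 145, so a_0 = 1.
  213 = 1*145 + 68, so a_1 = 1.
  145 = 2*68 + 9, so a_2 = 2.
  68 = 7*9 + 5, so a_3 = 7.
  9 = 1*5 + 4, so a_4 = 1.
  5 = 1*4 + 1, so a_5 = 1.
  4 = 4*1 + 0, so a_6 = 4.
The remainder reaches 0 after 7 divisions, so the expansion has 7 partial quotients, read off in order.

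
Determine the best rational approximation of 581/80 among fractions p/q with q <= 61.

443/61

Expand x = 581/80 as a continued fraction with the Euclidean algorithm:
  581 = 7*80 + 21, so a_0 = 7.
  80 = 3*21 + 17, so a_1 = 3.
  21 = 1*17 + 4, so a_2 = 1.
  17 = 4*4 + 1, so a_3 = 4.
  4 = 4*1 + 0, so a_4 = 4.
so x = [7; 3, 1, 4, 4].
Convergents (p_i = a_i*p_{i-1} + p_{i-2}, q_i = a_i*q_{i-1} + q_{i-2} with p_{-2}=0, p_{-1}=1, q_{-2}=1, q_{-1}=0), until the denominator exceeds 61:
  i=0: a_0=7, p_0 = 7*1 + 0 = 7, q_0 = 7*0 + 1 = 1.
  i=1: a_1=3, p_1 = 3*7 + 1 = 22, q_1 = 3*1 + 0 = 3.
  i=2: a_2=1, p_2 = 1*22 + 7 = 29, q_2 = 1*3 + 1 = 4.
  i=3: a_3=4, p_3 = 4*29 + 22 = 138, q_3 = 4*4 + 3 = 19.
  i=4: a_4=4, p_4 = 4*138 + 29 = 581, q_4 = 4*19 + 4 = 80.
q_4 = 80 > 61, so the last convergent with denominator <= 61 is p_3/q_3 = 138/19.
The closest fraction with denominator <= 61 is either p_3/q_3 or the intermediate fraction (k*p_3 + p_2)/(k*q_3 + q_2) with the largest k >= 1 whose denominator stays <= 61; these approach x as k grows, and every other convergent or intermediate fraction in range is farther away.
Largest k: floor((61 - q_2)/q_3) = floor((61 - 4)/19) = 3.
That gives (3*138 + 29)/(3*19 + 4) = 443/61.
Compare the errors: |x - 138/19| = |581*19 - 138*80|/(80*19) = 1/1520, and |x - 443/61| = |581*61 - 443*80|/(80*61) = 1/4880.
Cross-multiplying, 1*1520 = 1520 < 4880 = 1*4880, so 1/4880 is smaller: the intermediate fraction 443/61 is closer to x than 138/19.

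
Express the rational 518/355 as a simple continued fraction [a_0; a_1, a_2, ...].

Run the Euclidean algorithm on 518 and 355; the successive quotients are the partial quotients a_0, a_1, ... (each step inverts the fractional part left over by the previous one):
  518 = 1*355 + 163, so a_0 = 1.
  355 = 2*163 + 29, so a_1 = 2.
  163 = 5*29 + 18, so a_2 = 5.
  29 = 1*18 + 11, so a_3 = 1.
  18 = 1*11 + 7, so a_4 = 1.
  11 = 1*7 + 4, so a_5 = 1.
  7 = 1*4 + 3, so a_6 = 1.
  4 = 1*3 + 1, so a_7 = 1.
  3 = 3*1 + 0, so a_8 = 3.
The remainder reaches 0 after 9 divisions, so the expansion has 9 partial quotients, read off in order.

[1; 2, 5, 1, 1, 1, 1, 1, 3]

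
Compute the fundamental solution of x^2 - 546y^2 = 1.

(x, y) = (701, 30)

First expand sqrt(546) as a continued fraction. With x_i = (sqrt(546) + m_i)/d_i and (m_0, d_0) = (0, 1): a_0 = floor(sqrt(546)) = 23, since 23^2 = 529 <= 546 < 576 = 24^2.
Iterate m_{i+1} = d_i*a_i - m_i, d_{i+1} = (546 - m_{i+1}^2)/d_i, a_{i+1} = floor((a_0 + m_{i+1})/d_{i+1}):
  m_1 = 1*23 - 0 = 23, d_1 = (546 - 23^2)/1 = 17/1 = 17, a_1 = floor((23 + 23)/17) = 2.
  m_2 = 17*2 - 23 = 11, d_2 = (546 - 11^2)/17 = 425/17 = 25, a_2 = floor((23 + 11)/25) = 1.
  m_3 = 25*1 - 11 = 14, d_3 = (546 - 14^2)/25 = 350/25 = 14, a_3 = floor((23 + 14)/14) = 2.
  m_4 = 14*2 - 14 = 14, d_4 = (546 - 14^2)/14 = 350/14 = 25, a_4 = floor((23 + 14)/25) = 1.
  m_5 = 25*1 - 14 = 11, d_5 = (546 - 11^2)/25 = 425/25 = 17, a_5 = floor((23 + 11)/17) = 2.
  m_6 = 17*2 - 11 = 23, d_6 = (546 - 23^2)/17 = 17/17 = 1, a_6 = floor((23 + 23)/1) = 46.
  m_7 = 1*46 - 23 = 23, d_7 = (546 - 23^2)/1 = 17/1 = 17: (m_7, d_7) = (m_1, d_1) = (23, 17), so from here the quotients repeat a_1, ..., a_6; the period length is 6.
So sqrt(546) = [23; (2, 1, 2, 1, 2, 46)] with period length k = 6.
k is even, so the fundamental solution of x^2 - 546y^2 = 1 is (p_{k-1}, q_{k-1}) = (p_5, q_5); compute convergents through index 5.
Convergents (p_i = a_i*p_{i-1} + p_{i-2}, q_i = a_i*q_{i-1} + q_{i-2} with p_{-2}=0, p_{-1}=1, q_{-2}=1, q_{-1}=0):
  i=0: a_0=23, p_0 = 23*1 + 0 = 23, q_0 = 23*0 + 1 = 1.
  i=1: a_1=2, p_1 = 2*23 + 1 = 47, q_1 = 2*1 + 0 = 2.
  i=2: a_2=1, p_2 = 1*47 + 23 = 70, q_2 = 1*2 + 1 = 3.
  i=3: a_3=2, p_3 = 2*70 + 47 = 187, q_3 = 2*3 + 2 = 8.
  i=4: a_4=1, p_4 = 1*187 + 70 = 257, q_4 = 1*8 + 3 = 11.
  i=5: a_5=2, p_5 = 2*257 + 187 = 701, q_5 = 2*11 + 8 = 30.
Check: 701^2 - 546*30^2 = 491401 - 491400 = 1, so (x, y) = (701, 30) solves the equation, and by the theorem it is the least positive solution.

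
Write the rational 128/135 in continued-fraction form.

Run the Euclidean algorithm on 128 and 135; the successive quotients are the partial quotients a_0, a_1, ... (each step inverts the fractional part left over by the previous one):
  128 = 0*135 + 128, so a_0 = 0.
  135 = 1*128 + 7, so a_1 = 1.
  128 = 18*7 + 2, so a_2 = 18.
  7 = 3*2 + 1, so a_3 = 3.
  2 = 2*1 + 0, so a_4 = 2.
The remainder reaches 0 after 5 divisions, so the expansion has 5 partial quotients, read off in order.

[0; 1, 18, 3, 2]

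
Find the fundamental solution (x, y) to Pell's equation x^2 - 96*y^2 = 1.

(x, y) = (49, 5)

First expand sqrt(96) as a continued fraction. With x_i = (sqrt(96) + m_i)/d_i and (m_0, d_0) = (0, 1): a_0 = floor(sqrt(96)) = 9, since 9^2 = 81 <= 96 < 100 = 10^2.
Iterate m_{i+1} = d_i*a_i - m_i, d_{i+1} = (96 - m_{i+1}^2)/d_i, a_{i+1} = floor((a_0 + m_{i+1})/d_{i+1}):
  m_1 = 1*9 - 0 = 9, d_1 = (96 - 9^2)/1 = 15/1 = 15, a_1 = floor((9 + 9)/15) = 1.
  m_2 = 15*1 - 9 = 6, d_2 = (96 - 6^2)/15 = 60/15 = 4, a_2 = floor((9 + 6)/4) = 3.
  m_3 = 4*3 - 6 = 6, d_3 = (96 - 6^2)/4 = 60/4 = 15, a_3 = floor((9 + 6)/15) = 1.
  m_4 = 15*1 - 6 = 9, d_4 = (96 - 9^2)/15 = 15/15 = 1, a_4 = floor((9 + 9)/1) = 18.
  m_5 = 1*18 - 9 = 9, d_5 = (96 - 9^2)/1 = 15/1 = 15: (m_5, d_5) = (m_1, d_1) = (9, 15), so from here the quotients repeat a_1, ..., a_4; the period length is 4.
So sqrt(96) = [9; (1, 3, 1, 18)] with period length k = 4.
k is even, so the fundamental solution of x^2 - 96y^2 = 1 is (p_{k-1}, q_{k-1}) = (p_3, q_3); compute convergents through index 3.
Convergents (p_i = a_i*p_{i-1} + p_{i-2}, q_i = a_i*q_{i-1} + q_{i-2} with p_{-2}=0, p_{-1}=1, q_{-2}=1, q_{-1}=0):
  i=0: a_0=9, p_0 = 9*1 + 0 = 9, q_0 = 9*0 + 1 = 1.
  i=1: a_1=1, p_1 = 1*9 + 1 = 10, q_1 = 1*1 + 0 = 1.
  i=2: a_2=3, p_2 = 3*10 + 9 = 39, q_2 = 3*1 + 1 = 4.
  i=3: a_3=1, p_3 = 1*39 + 10 = 49, q_3 = 1*4 + 1 = 5.
Check: 49^2 - 96*5^2 = 2401 - 2400 = 1, so (x, y) = (49, 5) solves the equation, and by the theorem it is the least positive solution.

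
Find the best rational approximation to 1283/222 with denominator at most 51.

Expand x = 1283/222 as a continued fraction with the Euclidean algorithm:
  1283 = 5*222 + 173, so a_0 = 5.
  222 = 1*173 + 49, so a_1 = 1.
  173 = 3*49 + 26, so a_2 = 3.
  49 = 1*26 + 23, so a_3 = 1.
  26 = 1*23 + 3, so a_4 = 1.
  23 = 7*3 + 2, so a_5 = 7.
  3 = 1*2 + 1, so a_6 = 1.
  2 = 2*1 + 0, so a_7 = 2.
so x = [5; 1, 3, 1, 1, 7, 1, 2].
Convergents (p_i = a_i*p_{i-1} + p_{i-2}, q_i = a_i*q_{i-1} + q_{i-2} with p_{-2}=0, p_{-1}=1, q_{-2}=1, q_{-1}=0), until the denominator exceeds 51:
  i=0: a_0=5, p_0 = 5*1 + 0 = 5, q_0 = 5*0 + 1 = 1.
  i=1: a_1=1, p_1 = 1*5 + 1 = 6, q_1 = 1*1 + 0 = 1.
  i=2: a_2=3, p_2 = 3*6 + 5 = 23, q_2 = 3*1 + 1 = 4.
  i=3: a_3=1, p_3 = 1*23 + 6 = 29, q_3 = 1*4 + 1 = 5.
  i=4: a_4=1, p_4 = 1*29 + 23 = 52, q_4 = 1*5 + 4 = 9.
  i=5: a_5=7, p_5 = 7*52 + 29 = 393, q_5 = 7*9 + 5 = 68.
q_5 = 68 > 51, so the last convergent with denominator <= 51 is p_4/q_4 = 52/9.
The closest fraction with denominator <= 51 is either p_4/q_4 or the intermediate fraction (k*p_4 + p_3)/(k*q_4 + q_3) with the largest k >= 1 whose denominator stays <= 51; these approach x as k grows, and every other convergent or intermediate fraction in range is farther away.
Largest k: floor((51 - q_3)/q_4) = floor((51 - 5)/9) = 5.
That gives (5*52 + 29)/(5*9 + 5) = 289/50.
Compare the errors: |x - 52/9| = |1283*9 - 52*222|/(222*9) = 3/1998, and |x - 289/50| = |1283*50 - 289*222|/(222*50) = 8/11100.
Cross-multiplying, 8*1998 = 15984 < 33300 = 3*11100, so 8/11100 is smaller: the intermediate fraction 289/50 is closer to x than 52/9.

289/50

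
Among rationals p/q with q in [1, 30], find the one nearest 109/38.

66/23

Expand x = 109/38 as a continued fraction with the Euclidean algorithm:
  109 = 2*38 + 33, so a_0 = 2.
  38 = 1*33 + 5, so a_1 = 1.
  33 = 6*5 + 3, so a_2 = 6.
  5 = 1*3 + 2, so a_3 = 1.
  3 = 1*2 + 1, so a_4 = 1.
  2 = 2*1 + 0, so a_5 = 2.
so x = [2; 1, 6, 1, 1, 2].
Convergents (p_i = a_i*p_{i-1} + p_{i-2}, q_i = a_i*q_{i-1} + q_{i-2} with p_{-2}=0, p_{-1}=1, q_{-2}=1, q_{-1}=0), until the denominator exceeds 30:
  i=0: a_0=2, p_0 = 2*1 + 0 = 2, q_0 = 2*0 + 1 = 1.
  i=1: a_1=1, p_1 = 1*2 + 1 = 3, q_1 = 1*1 + 0 = 1.
  i=2: a_2=6, p_2 = 6*3 + 2 = 20, q_2 = 6*1 + 1 = 7.
  i=3: a_3=1, p_3 = 1*20 + 3 = 23, q_3 = 1*7 + 1 = 8.
  i=4: a_4=1, p_4 = 1*23 + 20 = 43, q_4 = 1*8 + 7 = 15.
  i=5: a_5=2, p_5 = 2*43 + 23 = 109, q_5 = 2*15 + 8 = 38.
q_5 = 38 > 30, so the last convergent with denominator <= 30 is p_4/q_4 = 43/15.
The closest fraction with denominator <= 30 is either p_4/q_4 or the intermediate fraction (k*p_4 + p_3)/(k*q_4 + q_3) with the largest k >= 1 whose denominator stays <= 30; these approach x as k grows, and every other convergent or intermediate fraction in range is farther away.
Largest k: floor((30 - q_3)/q_4) = floor((30 - 8)/15) = 1.
That gives (1*43 + 23)/(1*15 + 8) = 66/23.
Compare the errors: |x - 43/15| = |109*15 - 43*38|/(38*15) = 1/570, and |x - 66/23| = |109*23 - 66*38|/(38*23) = 1/874.
Cross-multiplying, 1*570 = 570 < 874 = 1*874, so 1/874 is smaller: the intermediate fraction 66/23 is closer to x than 43/15.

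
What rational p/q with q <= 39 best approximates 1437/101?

313/22

Expand x = 1437/101 as a continued fraction with the Euclidean algorithm:
  1437 = 14*101 + 23, so a_0 = 14.
  101 = 4*23 + 9, so a_1 = 4.
  23 = 2*9 + 5, so a_2 = 2.
  9 = 1*5 + 4, so a_3 = 1.
  5 = 1*4 + 1, so a_4 = 1.
  4 = 4*1 + 0, so a_5 = 4.
so x = [14; 4, 2, 1, 1, 4].
Convergents (p_i = a_i*p_{i-1} + p_{i-2}, q_i = a_i*q_{i-1} + q_{i-2} with p_{-2}=0, p_{-1}=1, q_{-2}=1, q_{-1}=0), until the denominator exceeds 39:
  i=0: a_0=14, p_0 = 14*1 + 0 = 14, q_0 = 14*0 + 1 = 1.
  i=1: a_1=4, p_1 = 4*14 + 1 = 57, q_1 = 4*1 + 0 = 4.
  i=2: a_2=2, p_2 = 2*57 + 14 = 128, q_2 = 2*4 + 1 = 9.
  i=3: a_3=1, p_3 = 1*128 + 57 = 185, q_3 = 1*9 + 4 = 13.
  i=4: a_4=1, p_4 = 1*185 + 128 = 313, q_4 = 1*13 + 9 = 22.
  i=5: a_5=4, p_5 = 4*313 + 185 = 1437, q_5 = 4*22 + 13 = 101.
q_5 = 101 > 39, so the last convergent with denominator <= 39 is p_4/q_4 = 313/22.
The closest fraction with denominator <= 39 is either p_4/q_4 or the intermediate fraction (k*p_4 + p_3)/(k*q_4 + q_3) with the largest k >= 1 whose denominator stays <= 39; these approach x as k grows, and every other convergent or intermediate fraction in range is farther away.
Largest k: floor((39 - q_3)/q_4) = floor((39 - 13)/22) = 1.
That gives (1*313 + 185)/(1*22 + 13) = 498/35.
Compare the errors: |x - 313/22| = |1437*22 - 313*101|/(101*22) = 1/2222, and |x - 498/35| = |1437*35 - 498*101|/(101*35) = 3/3535.
Cross-multiplying, 1*3535 = 3535 < 6666 = 3*2222, so 1/2222 is smaller: the convergent 313/22 is closer to x than 498/35.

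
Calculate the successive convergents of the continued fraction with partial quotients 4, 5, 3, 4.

Using the convergent recurrence p_i = a_i*p_{i-1} + p_{i-2}, q_i = a_i*q_{i-1} + q_{i-2} with p_{-2}=0, p_{-1}=1, q_{-2}=1, q_{-1}=0:
  i=0: a_0=4, p_0 = 4*1 + 0 = 4, q_0 = 4*0 + 1 = 1.
  i=1: a_1=5, p_1 = 5*4 + 1 = 21, q_1 = 5*1 + 0 = 5.
  i=2: a_2=3, p_2 = 3*21 + 4 = 67, q_2 = 3*5 + 1 = 16.
  i=3: a_3=4, p_3 = 4*67 + 21 = 289, q_3 = 4*16 + 5 = 69.

4/1, 21/5, 67/16, 289/69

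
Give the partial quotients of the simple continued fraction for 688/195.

[3; 1, 1, 8, 2, 1, 3]

Run the Euclidean algorithm on 688 and 195; the successive quotients are the partial quotients a_0, a_1, ... (each step inverts the fractional part left over by the previous one):
  688 = 3*195 + 103, so a_0 = 3.
  195 = 1*103 + 92, so a_1 = 1.
  103 = 1*92 + 11, so a_2 = 1.
  92 = 8*11 + 4, so a_3 = 8.
  11 = 2*4 + 3, so a_4 = 2.
  4 = 1*3 + 1, so a_5 = 1.
  3 = 3*1 + 0, so a_6 = 3.
The remainder reaches 0 after 7 divisions, so the expansion has 7 partial quotients, read off in order.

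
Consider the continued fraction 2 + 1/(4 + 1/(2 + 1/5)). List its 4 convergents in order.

2/1, 9/4, 20/9, 109/49

Using the convergent recurrence p_i = a_i*p_{i-1} + p_{i-2}, q_i = a_i*q_{i-1} + q_{i-2} with p_{-2}=0, p_{-1}=1, q_{-2}=1, q_{-1}=0:
  i=0: a_0=2, p_0 = 2*1 + 0 = 2, q_0 = 2*0 + 1 = 1.
  i=1: a_1=4, p_1 = 4*2 + 1 = 9, q_1 = 4*1 + 0 = 4.
  i=2: a_2=2, p_2 = 2*9 + 2 = 20, q_2 = 2*4 + 1 = 9.
  i=3: a_3=5, p_3 = 5*20 + 9 = 109, q_3 = 5*9 + 4 = 49.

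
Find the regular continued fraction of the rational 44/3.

Run the Euclidean algorithm on 44 and 3; the successive quotients are the partial quotients a_0, a_1, ... (each step inverts the fractional part left over by the previous one):
  44 = 14*3 + 2, so a_0 = 14.
  3 = 1*2 + 1, so a_1 = 1.
  2 = 2*1 + 0, so a_2 = 2.
The remainder reaches 0 after 3 divisions, so the expansion has 3 partial quotients, read off in order.

[14; 1, 2]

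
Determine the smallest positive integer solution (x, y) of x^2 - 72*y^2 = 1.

First expand sqrt(72) as a continued fraction. With x_i = (sqrt(72) + m_i)/d_i and (m_0, d_0) = (0, 1): a_0 = floor(sqrt(72)) = 8, since 8^2 = 64 <= 72 < 81 = 9^2.
Iterate m_{i+1} = d_i*a_i - m_i, d_{i+1} = (72 - m_{i+1}^2)/d_i, a_{i+1} = floor((a_0 + m_{i+1})/d_{i+1}):
  m_1 = 1*8 - 0 = 8, d_1 = (72 - 8^2)/1 = 8/1 = 8, a_1 = floor((8 + 8)/8) = 2.
  m_2 = 8*2 - 8 = 8, d_2 = (72 - 8^2)/8 = 8/8 = 1, a_2 = floor((8 + 8)/1) = 16.
  m_3 = 1*16 - 8 = 8, d_3 = (72 - 8^2)/1 = 8/1 = 8: (m_3, d_3) = (m_1, d_1) = (8, 8), so from here the quotients repeat a_1, a_2; the period length is 2.
So sqrt(72) = [8; (2, 16)] with period length k = 2.
k is even, so the fundamental solution of x^2 - 72y^2 = 1 is (p_{k-1}, q_{k-1}) = (p_1, q_1); compute convergents through index 1.
Convergents (p_i = a_i*p_{i-1} + p_{i-2}, q_i = a_i*q_{i-1} + q_{i-2} with p_{-2}=0, p_{-1}=1, q_{-2}=1, q_{-1}=0):
  i=0: a_0=8, p_0 = 8*1 + 0 = 8, q_0 = 8*0 + 1 = 1.
  i=1: a_1=2, p_1 = 2*8 + 1 = 17, q_1 = 2*1 + 0 = 2.
Check: 17^2 - 72*2^2 = 289 - 288 = 1, so (x, y) = (17, 2) solves the equation, and by the theorem it is the least positive solution.

(x, y) = (17, 2)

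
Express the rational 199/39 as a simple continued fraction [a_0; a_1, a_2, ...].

[5; 9, 1, 3]

Run the Euclidean algorithm on 199 and 39; the successive quotients are the partial quotients a_0, a_1, ... (each step inverts the fractional part left over by the previous one):
  199 = 5*39 + 4, so a_0 = 5.
  39 = 9*4 + 3, so a_1 = 9.
  4 = 1*3 + 1, so a_2 = 1.
  3 = 3*1 + 0, so a_3 = 3.
The remainder reaches 0 after 4 divisions, so the expansion has 4 partial quotients, read off in order.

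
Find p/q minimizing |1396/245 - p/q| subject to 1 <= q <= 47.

Expand x = 1396/245 as a continued fraction with the Euclidean algorithm:
  1396 = 5*245 + 171, so a_0 = 5.
  245 = 1*171 + 74, so a_1 = 1.
  171 = 2*74 + 23, so a_2 = 2.
  74 = 3*23 + 5, so a_3 = 3.
  23 = 4*5 + 3, so a_4 = 4.
  5 = 1*3 + 2, so a_5 = 1.
  3 = 1*2 + 1, so a_6 = 1.
  2 = 2*1 + 0, so a_7 = 2.
so x = [5; 1, 2, 3, 4, 1, 1, 2].
Convergents (p_i = a_i*p_{i-1} + p_{i-2}, q_i = a_i*q_{i-1} + q_{i-2} with p_{-2}=0, p_{-1}=1, q_{-2}=1, q_{-1}=0), until the denominator exceeds 47:
  i=0: a_0=5, p_0 = 5*1 + 0 = 5, q_0 = 5*0 + 1 = 1.
  i=1: a_1=1, p_1 = 1*5 + 1 = 6, q_1 = 1*1 + 0 = 1.
  i=2: a_2=2, p_2 = 2*6 + 5 = 17, q_2 = 2*1 + 1 = 3.
  i=3: a_3=3, p_3 = 3*17 + 6 = 57, q_3 = 3*3 + 1 = 10.
  i=4: a_4=4, p_4 = 4*57 + 17 = 245, q_4 = 4*10 + 3 = 43.
  i=5: a_5=1, p_5 = 1*245 + 57 = 302, q_5 = 1*43 + 10 = 53.
q_5 = 53 > 47, so the last convergent with denominator <= 47 is p_4/q_4 = 245/43.
The closest fraction with denominator <= 47 is either p_4/q_4 or the intermediate fraction (k*p_4 + p_3)/(k*q_4 + q_3) with the largest k >= 1 whose denominator stays <= 47; these approach x as k grows, and every other convergent or intermediate fraction in range is farther away.
Largest k: floor((47 - q_3)/q_4) = floor((47 - 10)/43) = 0.
Since k = 0, no intermediate fraction beyond p_4/q_4 has denominator <= 47, so the convergent 245/43 is the closest (its error is |1396*43 - 245*245|/(245*43) = 3/10535).

245/43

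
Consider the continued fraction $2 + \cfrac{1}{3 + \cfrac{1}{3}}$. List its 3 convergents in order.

2/1, 7/3, 23/10

Using the convergent recurrence p_i = a_i*p_{i-1} + p_{i-2}, q_i = a_i*q_{i-1} + q_{i-2} with p_{-2}=0, p_{-1}=1, q_{-2}=1, q_{-1}=0:
  i=0: a_0=2, p_0 = 2*1 + 0 = 2, q_0 = 2*0 + 1 = 1.
  i=1: a_1=3, p_1 = 3*2 + 1 = 7, q_1 = 3*1 + 0 = 3.
  i=2: a_2=3, p_2 = 3*7 + 2 = 23, q_2 = 3*3 + 1 = 10.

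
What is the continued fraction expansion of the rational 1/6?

[0; 6]

Run the Euclidean algorithm on 1 and 6; the successive quotients are the partial quotients a_0, a_1, ... (each step inverts the fractional part left over by the previous one):
  1 = 0*6 + 1, so a_0 = 0.
  6 = 6*1 + 0, so a_1 = 6.
The remainder reaches 0 after 2 divisions, so the expansion has 2 partial quotients, read off in order.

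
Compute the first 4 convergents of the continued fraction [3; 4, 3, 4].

3/1, 13/4, 42/13, 181/56

Using the convergent recurrence p_i = a_i*p_{i-1} + p_{i-2}, q_i = a_i*q_{i-1} + q_{i-2} with p_{-2}=0, p_{-1}=1, q_{-2}=1, q_{-1}=0:
  i=0: a_0=3, p_0 = 3*1 + 0 = 3, q_0 = 3*0 + 1 = 1.
  i=1: a_1=4, p_1 = 4*3 + 1 = 13, q_1 = 4*1 + 0 = 4.
  i=2: a_2=3, p_2 = 3*13 + 3 = 42, q_2 = 3*4 + 1 = 13.
  i=3: a_3=4, p_3 = 4*42 + 13 = 181, q_3 = 4*13 + 4 = 56.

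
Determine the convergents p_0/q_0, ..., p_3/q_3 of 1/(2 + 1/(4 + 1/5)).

Using the convergent recurrence p_i = a_i*p_{i-1} + p_{i-2}, q_i = a_i*q_{i-1} + q_{i-2} with p_{-2}=0, p_{-1}=1, q_{-2}=1, q_{-1}=0:
  i=0: a_0=0, p_0 = 0*1 + 0 = 0, q_0 = 0*0 + 1 = 1.
  i=1: a_1=2, p_1 = 2*0 + 1 = 1, q_1 = 2*1 + 0 = 2.
  i=2: a_2=4, p_2 = 4*1 + 0 = 4, q_2 = 4*2 + 1 = 9.
  i=3: a_3=5, p_3 = 5*4 + 1 = 21, q_3 = 5*9 + 2 = 47.

0/1, 1/2, 4/9, 21/47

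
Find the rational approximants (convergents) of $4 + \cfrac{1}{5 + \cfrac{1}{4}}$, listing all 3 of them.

4/1, 21/5, 88/21

Using the convergent recurrence p_i = a_i*p_{i-1} + p_{i-2}, q_i = a_i*q_{i-1} + q_{i-2} with p_{-2}=0, p_{-1}=1, q_{-2}=1, q_{-1}=0:
  i=0: a_0=4, p_0 = 4*1 + 0 = 4, q_0 = 4*0 + 1 = 1.
  i=1: a_1=5, p_1 = 5*4 + 1 = 21, q_1 = 5*1 + 0 = 5.
  i=2: a_2=4, p_2 = 4*21 + 4 = 88, q_2 = 4*5 + 1 = 21.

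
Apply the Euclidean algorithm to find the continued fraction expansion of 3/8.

Run the Euclidean algorithm on 3 and 8; the successive quotients are the partial quotients a_0, a_1, ... (each step inverts the fractional part left over by the previous one):
  3 = 0*8 + 3, so a_0 = 0.
  8 = 2*3 + 2, so a_1 = 2.
  3 = 1*2 + 1, so a_2 = 1.
  2 = 2*1 + 0, so a_3 = 2.
The remainder reaches 0 after 4 divisions, so the expansion has 4 partial quotients, read off in order.

[0; 2, 1, 2]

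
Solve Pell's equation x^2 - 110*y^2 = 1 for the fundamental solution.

(x, y) = (21, 2)

First expand sqrt(110) as a continued fraction. With x_i = (sqrt(110) + m_i)/d_i and (m_0, d_0) = (0, 1): a_0 = floor(sqrt(110)) = 10, since 10^2 = 100 <= 110 < 121 = 11^2.
Iterate m_{i+1} = d_i*a_i - m_i, d_{i+1} = (110 - m_{i+1}^2)/d_i, a_{i+1} = floor((a_0 + m_{i+1})/d_{i+1}):
  m_1 = 1*10 - 0 = 10, d_1 = (110 - 10^2)/1 = 10/1 = 10, a_1 = floor((10 + 10)/10) = 2.
  m_2 = 10*2 - 10 = 10, d_2 = (110 - 10^2)/10 = 10/10 = 1, a_2 = floor((10 + 10)/1) = 20.
  m_3 = 1*20 - 10 = 10, d_3 = (110 - 10^2)/1 = 10/1 = 10: (m_3, d_3) = (m_1, d_1) = (10, 10), so from here the quotients repeat a_1, a_2; the period length is 2.
So sqrt(110) = [10; (2, 20)] with period length k = 2.
k is even, so the fundamental solution of x^2 - 110y^2 = 1 is (p_{k-1}, q_{k-1}) = (p_1, q_1); compute convergents through index 1.
Convergents (p_i = a_i*p_{i-1} + p_{i-2}, q_i = a_i*q_{i-1} + q_{i-2} with p_{-2}=0, p_{-1}=1, q_{-2}=1, q_{-1}=0):
  i=0: a_0=10, p_0 = 10*1 + 0 = 10, q_0 = 10*0 + 1 = 1.
  i=1: a_1=2, p_1 = 2*10 + 1 = 21, q_1 = 2*1 + 0 = 2.
Check: 21^2 - 110*2^2 = 441 - 440 = 1, so (x, y) = (21, 2) solves the equation, and by the theorem it is the least positive solution.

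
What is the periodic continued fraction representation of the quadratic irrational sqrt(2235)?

[47; (3, 1, 1, 1, 2, 15, 2, 1, 1, 1, 3, 94)]

Write x_i = (sqrt(2235) + m_i)/d_i with (m_0, d_0) = (0, 1). a_0 = floor(sqrt(2235)) = 47, since 47^2 = 2209 <= 2235 < 2304 = 48^2.
Iterate m_{i+1} = d_i*a_i - m_i, d_{i+1} = (2235 - m_{i+1}^2)/d_i, a_{i+1} = floor((a_0 + m_{i+1})/d_{i+1}):
  m_1 = 1*47 - 0 = 47, d_1 = (2235 - 47^2)/1 = 26/1 = 26, a_1 = floor((47 + 47)/26) = 3.
  m_2 = 26*3 - 47 = 31, d_2 = (2235 - 31^2)/26 = 1274/26 = 49, a_2 = floor((47 + 31)/49) = 1.
  m_3 = 49*1 - 31 = 18, d_3 = (2235 - 18^2)/49 = 1911/49 = 39, a_3 = floor((47 + 18)/39) = 1.
  m_4 = 39*1 - 18 = 21, d_4 = (2235 - 21^2)/39 = 1794/39 = 46, a_4 = floor((47 + 21)/46) = 1.
  m_5 = 46*1 - 21 = 25, d_5 = (2235 - 25^2)/46 = 1610/46 = 35, a_5 = floor((47 + 25)/35) = 2.
  m_6 = 35*2 - 25 = 45, d_6 = (2235 - 45^2)/35 = 210/35 = 6, a_6 = floor((47 + 45)/6) = 15.
  m_7 = 6*15 - 45 = 45, d_7 = (2235 - 45^2)/6 = 210/6 = 35, a_7 = floor((47 + 45)/35) = 2.
  m_8 = 35*2 - 45 = 25, d_8 = (2235 - 25^2)/35 = 1610/35 = 46, a_8 = floor((47 + 25)/46) = 1.
  m_9 = 46*1 - 25 = 21, d_9 = (2235 - 21^2)/46 = 1794/46 = 39, a_9 = floor((47 + 21)/39) = 1.
  m_10 = 39*1 - 21 = 18, d_10 = (2235 - 18^2)/39 = 1911/39 = 49, a_10 = floor((47 + 18)/49) = 1.
  m_11 = 49*1 - 18 = 31, d_11 = (2235 - 31^2)/49 = 1274/49 = 26, a_11 = floor((47 + 31)/26) = 3.
  m_12 = 26*3 - 31 = 47, d_12 = (2235 - 47^2)/26 = 26/26 = 1, a_12 = floor((47 + 47)/1) = 94.
  m_13 = 1*94 - 47 = 47, d_13 = (2235 - 47^2)/1 = 26/1 = 26: (m_13, d_13) = (m_1, d_1) = (47, 26), so from here the quotients repeat a_1, ..., a_12; the period length is 12.
Hence the expansion of sqrt(2235) is a_0 = 47 followed by the repeating block 3, 1, 1, 1, 2, 15, 2, 1, 1, 1, 3, 94 (period 12).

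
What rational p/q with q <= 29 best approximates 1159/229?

Expand x = 1159/229 as a continued fraction with the Euclidean algorithm:
  1159 = 5*229 + 14, so a_0 = 5.
  229 = 16*14 + 5, so a_1 = 16.
  14 = 2*5 + 4, so a_2 = 2.
  5 = 1*4 + 1, so a_3 = 1.
  4 = 4*1 + 0, so a_4 = 4.
so x = [5; 16, 2, 1, 4].
Convergents (p_i = a_i*p_{i-1} + p_{i-2}, q_i = a_i*q_{i-1} + q_{i-2} with p_{-2}=0, p_{-1}=1, q_{-2}=1, q_{-1}=0), until the denominator exceeds 29:
  i=0: a_0=5, p_0 = 5*1 + 0 = 5, q_0 = 5*0 + 1 = 1.
  i=1: a_1=16, p_1 = 16*5 + 1 = 81, q_1 = 16*1 + 0 = 16.
  i=2: a_2=2, p_2 = 2*81 + 5 = 167, q_2 = 2*16 + 1 = 33.
q_2 = 33 > 29, so the last convergent with denominator <= 29 is p_1/q_1 = 81/16.
The closest fraction with denominator <= 29 is either p_1/q_1 or the intermediate fraction (k*p_1 + p_0)/(k*q_1 + q_0) with the largest k >= 1 whose denominator stays <= 29; these approach x as k grows, and every other convergent or intermediate fraction in range is farther away.
Largest k: floor((29 - q_0)/q_1) = floor((29 - 1)/16) = 1.
That gives (1*81 + 5)/(1*16 + 1) = 86/17.
Compare the errors: |x - 81/16| = |1159*16 - 81*229|/(229*16) = 5/3664, and |x - 86/17| = |1159*17 - 86*229|/(229*17) = 9/3893.
Cross-multiplying, 5*3893 = 19465 < 32976 = 9*3664, so 5/3664 is smaller: the convergent 81/16 is closer to x than 86/17.

81/16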